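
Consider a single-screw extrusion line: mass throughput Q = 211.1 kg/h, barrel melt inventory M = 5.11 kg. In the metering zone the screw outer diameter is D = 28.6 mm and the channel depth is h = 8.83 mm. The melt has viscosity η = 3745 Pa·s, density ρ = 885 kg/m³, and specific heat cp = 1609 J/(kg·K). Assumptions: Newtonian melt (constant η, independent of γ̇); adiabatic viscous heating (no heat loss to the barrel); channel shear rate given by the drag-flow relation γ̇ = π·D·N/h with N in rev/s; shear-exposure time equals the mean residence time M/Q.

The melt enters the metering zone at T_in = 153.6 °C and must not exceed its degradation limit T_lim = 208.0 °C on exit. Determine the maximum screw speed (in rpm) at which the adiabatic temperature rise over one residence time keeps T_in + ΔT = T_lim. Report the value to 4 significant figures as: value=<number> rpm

value=90.85 rpm

Convert throughput: Q = 211.1 kg/h = 211.1/3600 = 0.0586389 kg/s
Mean residence time: t_res = M/Q_s = 5.11 kg / 0.0586389 kg/s = 87.1435 s
Convert to metres: D = 0.0286 m, h = 0.00883 m
ΔT_a = T_lim − T_in = 208.0 °C − 153.6 °C = 54.4 K
γ̇_max² = ΔT_a·ρ·cp / (η·t_res) = [54.4 × 885 × 1609] / [3745 × 87.1435] = 237.362 s⁻²
γ̇_max = sqrt(237.362) = 15.4066 s⁻¹
N_max = γ̇_max·h / (π·D) = 15.4066 · 0.00883 / (π · 0.0286) = 1.51409 rev/s = 90.8451 rpm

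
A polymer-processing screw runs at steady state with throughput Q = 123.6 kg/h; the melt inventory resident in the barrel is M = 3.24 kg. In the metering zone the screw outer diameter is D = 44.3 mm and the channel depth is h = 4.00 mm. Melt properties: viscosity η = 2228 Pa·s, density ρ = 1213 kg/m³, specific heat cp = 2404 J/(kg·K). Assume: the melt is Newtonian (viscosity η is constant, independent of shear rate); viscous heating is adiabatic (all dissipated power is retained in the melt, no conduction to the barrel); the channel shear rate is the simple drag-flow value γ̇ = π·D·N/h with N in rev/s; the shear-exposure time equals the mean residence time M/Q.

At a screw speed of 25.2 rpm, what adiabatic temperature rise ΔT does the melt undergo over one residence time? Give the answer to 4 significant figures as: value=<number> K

value=15.40 K

Convert throughput: Q = 123.6 kg/h = 123.6/3600 = 0.0343333 kg/s
t_res = M / Q_s = 3.24 ÷ 0.0343333 = 94.3689 s
Convert to SI: D = 0.0443 m, h = 0.004 m, N = 25.2/60 = 0.42 rev/s
Shear rate: γ̇ = πDN/h = π·0.0443·0.42/0.004 = 14.6131 s⁻¹
ΔT = η·γ̇²·t_res / (ρ·cp) = 2228 · (14.6131)² · 94.3689 / (1213 · 2404) = 15.397 K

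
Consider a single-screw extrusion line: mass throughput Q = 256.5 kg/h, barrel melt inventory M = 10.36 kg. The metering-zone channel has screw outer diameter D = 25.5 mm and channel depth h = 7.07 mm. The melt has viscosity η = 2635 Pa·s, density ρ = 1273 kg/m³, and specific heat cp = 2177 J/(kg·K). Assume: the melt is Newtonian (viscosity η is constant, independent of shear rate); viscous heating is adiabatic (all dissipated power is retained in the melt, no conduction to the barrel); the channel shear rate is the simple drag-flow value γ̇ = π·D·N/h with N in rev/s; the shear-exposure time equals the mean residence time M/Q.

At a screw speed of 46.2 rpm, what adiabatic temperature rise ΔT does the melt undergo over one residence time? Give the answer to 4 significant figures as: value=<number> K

Throughput in SI: Q_s = 256.5 kg/h ÷ 3600 s/h = 0.07125 kg/s
t_res = M / Q_s = 10.36 / 0.07125 = 145.404 s
Convert to SI: D = 0.0255 m, h = 0.00707 m, N = 46.2/60 = 0.77 rev/s
γ̇ = π D N / h = (π)(0.0255)(0.77) / 0.00707 = 8.72492 s⁻¹
ΔT = η·γ̇²·t_res/(ρ·cp) = [2635 × 8.72492² × 145.404] / [1273 × 2177] = 10.5243 K

value=10.52 K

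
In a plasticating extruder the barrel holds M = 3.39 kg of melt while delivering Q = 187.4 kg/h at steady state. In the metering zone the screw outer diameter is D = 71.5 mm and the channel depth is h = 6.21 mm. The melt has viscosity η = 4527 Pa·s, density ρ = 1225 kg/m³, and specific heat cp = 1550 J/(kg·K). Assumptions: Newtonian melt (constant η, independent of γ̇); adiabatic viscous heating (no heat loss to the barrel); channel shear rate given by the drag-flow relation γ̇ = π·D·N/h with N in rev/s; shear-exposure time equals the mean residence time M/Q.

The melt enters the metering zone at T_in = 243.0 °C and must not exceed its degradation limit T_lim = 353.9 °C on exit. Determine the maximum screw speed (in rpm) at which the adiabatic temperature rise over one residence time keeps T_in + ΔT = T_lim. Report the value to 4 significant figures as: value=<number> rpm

value=44.33 rpm

Throughput in SI: Q_s = 187.4 kg/h ÷ 3600 s/h = 0.0520556 kg/s
t_res = M / Q_s = 3.39 ÷ 0.0520556 = 65.1227 s
Geometry in SI: D = 71.5 mm → 0.0715 m, h = 6.21 mm → 0.00621 m
ΔT_a = T_lim − T_in = 353.9 °C − 243.0 °C = 110.9 K
Invert ΔT = ηγ̇²t_res/(ρcp) for γ̇: γ̇_max² = ΔT_a ρ cp / (η t_res) = 110.9·1225·1550 / (4527·65.1227) = 714.26 s⁻²
Take the square root: γ̇_max = √(714.26) = 26.7256 s⁻¹
Solve γ̇ = πDN/h for N: N_max = γ̇_max·h/(π·D) = 26.7256 × 0.00621 / (π × 0.0715) = 0.738863 rev/s = 44.3318 rpm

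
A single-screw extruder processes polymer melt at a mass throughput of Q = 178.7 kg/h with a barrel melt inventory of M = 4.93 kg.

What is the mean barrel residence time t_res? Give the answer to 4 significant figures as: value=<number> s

value=99.32 s

Q_s = Q / 3600 = 178.7 / 3600 = 0.0496389 kg/s
t_res = M / Q_s = 4.93 ÷ 0.0496389 = 99.3173 s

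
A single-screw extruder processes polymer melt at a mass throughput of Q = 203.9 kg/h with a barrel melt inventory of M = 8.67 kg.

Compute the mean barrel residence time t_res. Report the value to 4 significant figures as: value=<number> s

value=153.1 s

Throughput in SI: Q_s = 203.9 kg/h ÷ 3600 s/h = 0.0566389 kg/s
t_res = M / Q_s = 8.67 ÷ 0.0566389 = 153.075 s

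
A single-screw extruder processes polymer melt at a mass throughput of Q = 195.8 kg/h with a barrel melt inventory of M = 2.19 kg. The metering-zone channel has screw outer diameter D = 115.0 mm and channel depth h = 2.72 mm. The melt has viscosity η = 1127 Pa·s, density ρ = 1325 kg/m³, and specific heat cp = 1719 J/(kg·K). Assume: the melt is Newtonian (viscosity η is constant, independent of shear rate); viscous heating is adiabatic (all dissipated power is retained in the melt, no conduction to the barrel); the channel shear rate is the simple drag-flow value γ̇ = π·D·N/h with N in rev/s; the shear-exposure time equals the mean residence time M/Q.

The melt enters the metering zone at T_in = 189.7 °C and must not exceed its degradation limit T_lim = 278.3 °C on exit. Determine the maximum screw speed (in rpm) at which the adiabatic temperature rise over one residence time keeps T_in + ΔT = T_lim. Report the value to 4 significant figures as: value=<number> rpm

value=30.12 rpm

Convert throughput: Q = 195.8 kg/h = 195.8/3600 = 0.0543889 kg/s
t_res = M / Q_s = 2.19 / 0.0543889 = 40.2656 s
Convert to metres: D = 0.115 m, h = 0.00272 m
Allowable rise: ΔT_a = T_lim − T_in = 278.3 − 189.7 = 88.6 K
γ̇_max² = ΔT_a·ρ·cp / (η·t_res) = [88.6 × 1325 × 1719] / [1127 × 40.2656] = 4447.01 s⁻²
γ̇_max = sqrt(4447.01) = 66.6859 s⁻¹
Solve γ̇ = πDN/h for N: N_max = γ̇_max·h/(π·D) = 66.6859 × 0.00272 / (π × 0.115) = 0.502059 rev/s = 30.1236 rpm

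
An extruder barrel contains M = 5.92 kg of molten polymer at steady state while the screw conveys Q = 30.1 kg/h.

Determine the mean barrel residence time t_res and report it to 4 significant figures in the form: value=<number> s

Q_s = Q / 3600 = 30.1 / 3600 = 0.00836111 kg/s
Mean residence time: t_res = M/Q_s = 5.92 kg / 0.00836111 kg/s = 708.04 s

value=708.0 s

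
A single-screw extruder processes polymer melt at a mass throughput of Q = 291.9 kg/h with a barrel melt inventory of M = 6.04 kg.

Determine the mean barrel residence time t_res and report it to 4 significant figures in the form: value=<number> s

Throughput in SI: Q_s = 291.9 kg/h ÷ 3600 s/h = 0.0810833 kg/s
t_res = M / Q_s = 6.04 / 0.0810833 = 74.4913 s

value=74.49 s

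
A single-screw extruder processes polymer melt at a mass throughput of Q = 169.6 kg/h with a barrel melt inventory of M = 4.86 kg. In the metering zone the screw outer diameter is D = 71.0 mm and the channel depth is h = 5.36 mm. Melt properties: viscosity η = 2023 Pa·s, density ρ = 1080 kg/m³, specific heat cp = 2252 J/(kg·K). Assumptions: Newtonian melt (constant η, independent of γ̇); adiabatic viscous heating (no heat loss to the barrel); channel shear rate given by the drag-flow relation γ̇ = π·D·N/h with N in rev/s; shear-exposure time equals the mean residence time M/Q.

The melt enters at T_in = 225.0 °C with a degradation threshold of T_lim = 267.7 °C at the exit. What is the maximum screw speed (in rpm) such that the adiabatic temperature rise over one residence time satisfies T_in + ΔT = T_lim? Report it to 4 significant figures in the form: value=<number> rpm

Convert throughput: Q = 169.6 kg/h = 169.6/3600 = 0.0471111 kg/s
t_res = M / Q_s = 4.86 / 0.0471111 = 103.16 s
Geometry in SI: D = 71.0 mm → 0.071 m, h = 5.36 mm → 0.00536 m
ΔT_a = T_lim − T_in = 267.7 − 225.0 = 42.7 K
γ̇_max² = ΔT_a·ρ·cp / (η·t_res) = [42.7 × 1080 × 2252] / [2023 × 103.16] = 497.635 s⁻²
γ̇_max = sqrt(497.635) = 22.3077 s⁻¹
N_max = γ̇_max h / (πD) = 22.3077·0.00536/(π·0.071) = 0.536058 rev/s → ×60 = 32.1635 rpm

value=32.16 rpm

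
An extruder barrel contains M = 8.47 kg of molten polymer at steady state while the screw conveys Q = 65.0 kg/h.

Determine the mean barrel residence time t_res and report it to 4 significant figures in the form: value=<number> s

value=469.1 s

Throughput in SI: Q_s = 65.0 kg/h ÷ 3600 s/h = 0.0180556 kg/s
Mean residence time: t_res = M/Q_s = 8.47 kg / 0.0180556 kg/s = 469.108 s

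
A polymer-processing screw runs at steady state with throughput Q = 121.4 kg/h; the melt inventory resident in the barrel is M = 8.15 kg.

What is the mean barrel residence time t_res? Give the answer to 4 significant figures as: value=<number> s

Q_s = Q / 3600 = 121.4 / 3600 = 0.0337222 kg/s
t_res = M / Q_s = 8.15 / 0.0337222 = 241.68 s

value=241.7 s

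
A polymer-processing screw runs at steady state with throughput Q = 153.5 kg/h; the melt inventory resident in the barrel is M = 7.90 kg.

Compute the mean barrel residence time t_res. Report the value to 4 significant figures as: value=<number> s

value=185.3 s

Throughput in SI: Q_s = 153.5 kg/h ÷ 3600 s/h = 0.0426389 kg/s
t_res = M / Q_s = 7.90 ÷ 0.0426389 = 185.277 s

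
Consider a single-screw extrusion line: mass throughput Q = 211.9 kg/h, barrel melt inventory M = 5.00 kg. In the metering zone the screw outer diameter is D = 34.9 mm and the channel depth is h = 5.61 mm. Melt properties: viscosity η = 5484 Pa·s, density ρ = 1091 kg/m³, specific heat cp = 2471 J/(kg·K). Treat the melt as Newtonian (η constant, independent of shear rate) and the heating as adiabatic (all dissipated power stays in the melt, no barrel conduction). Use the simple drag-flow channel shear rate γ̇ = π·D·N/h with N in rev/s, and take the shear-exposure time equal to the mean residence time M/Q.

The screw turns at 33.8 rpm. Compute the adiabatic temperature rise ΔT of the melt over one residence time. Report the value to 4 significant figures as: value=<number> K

Throughput in SI: Q_s = 211.9 kg/h ÷ 3600 s/h = 0.0588611 kg/s
t_res = M / Q_s = 5.00 ÷ 0.0588611 = 84.9457 s
Geometry in metres: D = 34.9 mm → 0.0349 m, h = 5.61 mm → 0.00561 m; screw speed N = 33.8 rpm = 0.563333 rev/s
γ̇ = π D N / h = (π)(0.0349)(0.563333) / 0.00561 = 11.0098 s⁻¹
ΔT = η·γ̇²·t_res / (ρ·cp) = 5484 · (11.0098)² · 84.9457 / (1091 · 2471) = 20.9458 K

value=20.95 K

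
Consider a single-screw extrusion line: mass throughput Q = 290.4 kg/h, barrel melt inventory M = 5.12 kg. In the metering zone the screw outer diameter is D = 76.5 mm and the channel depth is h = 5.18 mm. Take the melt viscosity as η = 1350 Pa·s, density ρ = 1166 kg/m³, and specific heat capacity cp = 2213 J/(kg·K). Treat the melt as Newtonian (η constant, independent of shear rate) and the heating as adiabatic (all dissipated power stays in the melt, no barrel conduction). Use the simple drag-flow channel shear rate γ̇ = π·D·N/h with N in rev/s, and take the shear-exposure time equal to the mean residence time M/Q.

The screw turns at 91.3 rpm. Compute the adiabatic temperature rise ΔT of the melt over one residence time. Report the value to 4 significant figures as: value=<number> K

Q_s = Q / 3600 = 290.4 / 3600 = 0.0806667 kg/s
t_res = M / Q_s = 5.12 / 0.0806667 = 63.4711 s
Geometry in metres: D = 76.5 mm → 0.0765 m, h = 5.18 mm → 0.00518 m; screw speed N = 91.3 rpm = 1.52167 rev/s
γ̇ = π·D·N / h = π · 0.0765 · 1.52167 / 0.00518 = 70.5994 s⁻¹
ΔT = η·γ̇²·t_res/(ρ·cp) = [1350 × 70.5994² × 63.4711] / [1166 × 2213] = 165.513 K

value=165.5 K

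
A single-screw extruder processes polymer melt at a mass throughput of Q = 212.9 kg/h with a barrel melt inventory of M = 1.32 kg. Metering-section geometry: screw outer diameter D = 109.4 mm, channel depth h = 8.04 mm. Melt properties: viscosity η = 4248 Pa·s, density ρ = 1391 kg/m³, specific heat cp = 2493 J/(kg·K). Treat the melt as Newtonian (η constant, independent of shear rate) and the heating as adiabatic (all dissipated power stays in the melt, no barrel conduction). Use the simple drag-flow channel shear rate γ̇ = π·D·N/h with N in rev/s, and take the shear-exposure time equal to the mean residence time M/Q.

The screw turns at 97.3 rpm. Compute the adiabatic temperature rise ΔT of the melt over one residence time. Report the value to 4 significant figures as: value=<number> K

Throughput in SI: Q_s = 212.9 kg/h ÷ 3600 s/h = 0.0591389 kg/s
t_res = M / Q_s = 1.32 / 0.0591389 = 22.3203 s
Geometry in metres: D = 109.4 mm → 0.1094 m, h = 8.04 mm → 0.00804 m; screw speed N = 97.3 rpm = 1.62167 rev/s
Shear rate: γ̇ = πDN/h = π·0.1094·1.62167/0.00804 = 69.3223 s⁻¹
ΔT = η·γ̇²·t_res / (ρ·cp) = 4248 · (69.3223)² · 22.3203 / (1391 · 2493) = 131.396 K

value=131.4 K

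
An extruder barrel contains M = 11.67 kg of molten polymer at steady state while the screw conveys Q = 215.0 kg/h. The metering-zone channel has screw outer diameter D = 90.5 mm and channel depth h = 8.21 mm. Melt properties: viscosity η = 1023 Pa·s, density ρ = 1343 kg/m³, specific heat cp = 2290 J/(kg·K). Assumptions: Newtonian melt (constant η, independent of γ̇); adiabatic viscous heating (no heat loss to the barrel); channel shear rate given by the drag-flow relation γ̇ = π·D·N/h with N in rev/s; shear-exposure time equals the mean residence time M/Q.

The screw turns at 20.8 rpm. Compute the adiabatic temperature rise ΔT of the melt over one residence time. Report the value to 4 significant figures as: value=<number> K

value=9.368 K

Convert throughput: Q = 215.0 kg/h = 215.0/3600 = 0.0597222 kg/s
t_res = M / Q_s = 11.67 / 0.0597222 = 195.405 s
D = 90.5 mm = 0.0905 m;  h = 8.21 mm = 0.00821 m;  N = 20.8 rpm / 60 = 0.346667 rev/s
γ̇ = π D N / h = (π)(0.0905)(0.346667) / 0.00821 = 12.0051 s⁻¹
Adiabatic rise: ΔT = η γ̇² t_res / (ρ cp) = 1023·(12.0051)²·195.405 / (1343·2290) = 9.36772 K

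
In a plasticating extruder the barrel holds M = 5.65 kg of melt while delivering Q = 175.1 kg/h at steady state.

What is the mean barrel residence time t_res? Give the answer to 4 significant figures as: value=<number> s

value=116.2 s

Convert throughput: Q = 175.1 kg/h = 175.1/3600 = 0.0486389 kg/s
t_res = M / Q_s = 5.65 ÷ 0.0486389 = 116.162 s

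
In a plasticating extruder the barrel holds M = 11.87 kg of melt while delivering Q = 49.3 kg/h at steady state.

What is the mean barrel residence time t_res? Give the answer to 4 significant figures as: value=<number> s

value=866.8 s

Convert throughput: Q = 49.3 kg/h = 49.3/3600 = 0.0136944 kg/s
Mean residence time: t_res = M/Q_s = 11.87 kg / 0.0136944 kg/s = 866.775 s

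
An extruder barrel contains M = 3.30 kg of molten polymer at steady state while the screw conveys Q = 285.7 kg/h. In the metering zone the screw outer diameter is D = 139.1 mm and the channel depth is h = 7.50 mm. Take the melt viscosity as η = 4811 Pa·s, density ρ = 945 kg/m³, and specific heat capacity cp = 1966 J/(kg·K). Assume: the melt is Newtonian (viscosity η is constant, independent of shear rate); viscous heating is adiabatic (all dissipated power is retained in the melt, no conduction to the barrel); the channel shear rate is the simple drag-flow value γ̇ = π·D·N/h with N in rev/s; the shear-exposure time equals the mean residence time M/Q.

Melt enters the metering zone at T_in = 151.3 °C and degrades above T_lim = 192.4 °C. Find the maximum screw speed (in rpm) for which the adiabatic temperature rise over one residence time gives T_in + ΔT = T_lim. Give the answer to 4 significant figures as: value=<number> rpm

value=20.12 rpm

Convert throughput: Q = 285.7 kg/h = 285.7/3600 = 0.0793611 kg/s
t_res = M / Q_s = 3.30 ÷ 0.0793611 = 41.5821 s
Geometry in SI: D = 139.1 mm → 0.1391 m, h = 7.50 mm → 0.0075 m
ΔT_a = T_lim − T_in = 192.4 − 151.3 = 41.1 K
γ̇_max² = ΔT_a·ρ·cp / (η·t_res) = [41.1 × 945 × 1966] / [4811 × 41.5821] = 381.694 s⁻²
Take the square root: γ̇_max = √(381.694) = 19.537 s⁻¹
N_max = γ̇_max h / (πD) = 19.537·0.0075/(π·0.1391) = 0.335307 rev/s → ×60 = 20.1184 rpm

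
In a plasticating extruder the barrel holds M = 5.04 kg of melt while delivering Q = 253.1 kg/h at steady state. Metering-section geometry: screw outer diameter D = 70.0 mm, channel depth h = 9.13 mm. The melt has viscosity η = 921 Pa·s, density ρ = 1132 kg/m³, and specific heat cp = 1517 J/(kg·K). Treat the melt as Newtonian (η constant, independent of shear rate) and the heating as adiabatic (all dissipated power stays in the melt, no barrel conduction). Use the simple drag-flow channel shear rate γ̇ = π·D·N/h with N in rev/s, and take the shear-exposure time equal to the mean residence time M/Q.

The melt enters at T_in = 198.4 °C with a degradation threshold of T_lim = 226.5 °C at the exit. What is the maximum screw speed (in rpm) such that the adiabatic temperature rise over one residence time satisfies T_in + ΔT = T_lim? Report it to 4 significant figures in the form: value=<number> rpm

value=67.34 rpm

Throughput in SI: Q_s = 253.1 kg/h ÷ 3600 s/h = 0.0703056 kg/s
t_res = M / Q_s = 5.04 / 0.0703056 = 71.6871 s
Convert to metres: D = 0.07 m, h = 0.00913 m
ΔT_a = T_lim − T_in = 226.5 − 198.4 = 28.1 K
γ̇_max² = ΔT_a·ρ·cp/(η·t_res) = 28.1·1132·1517/(921·71.6871) = 730.866 s⁻²
Take the square root: γ̇_max = √(730.866) = 27.0345 s⁻¹
Solve γ̇ = πDN/h for N: N_max = γ̇_max·h/(π·D) = 27.0345 × 0.00913 / (π × 0.07) = 1.12238 rev/s = 67.3431 rpm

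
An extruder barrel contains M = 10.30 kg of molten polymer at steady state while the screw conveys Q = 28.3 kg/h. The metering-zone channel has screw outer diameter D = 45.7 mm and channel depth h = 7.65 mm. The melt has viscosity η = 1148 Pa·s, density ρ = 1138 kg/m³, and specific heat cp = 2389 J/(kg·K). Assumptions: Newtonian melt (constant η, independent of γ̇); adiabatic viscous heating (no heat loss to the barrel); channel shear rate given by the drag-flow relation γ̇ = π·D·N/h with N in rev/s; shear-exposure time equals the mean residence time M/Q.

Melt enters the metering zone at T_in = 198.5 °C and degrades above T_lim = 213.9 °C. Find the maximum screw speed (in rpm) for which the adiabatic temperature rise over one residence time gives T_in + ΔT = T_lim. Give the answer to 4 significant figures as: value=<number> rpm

value=16.87 rpm

Throughput in SI: Q_s = 28.3 kg/h ÷ 3600 s/h = 0.00786111 kg/s
t_res = M / Q_s = 10.30 / 0.00786111 = 1310.25 s
Convert to metres: D = 0.0457 m, h = 0.00765 m
Allowable rise: ΔT_a = T_lim − T_in = 213.9 − 198.5 = 15.4 K
Invert ΔT = ηγ̇²t_res/(ρcp) for γ̇: γ̇_max² = ΔT_a ρ cp / (η t_res) = 15.4·1138·2389 / (1148·1310.25) = 27.8345 s⁻²
Take the square root: γ̇_max = √(27.8345) = 5.27584 s⁻¹
N_max = γ̇_max h / (πD) = 5.27584·0.00765/(π·0.0457) = 0.281117 rev/s → ×60 = 16.867 rpm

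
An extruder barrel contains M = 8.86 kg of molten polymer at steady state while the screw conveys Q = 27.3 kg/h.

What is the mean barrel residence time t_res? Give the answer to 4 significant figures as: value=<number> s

Convert throughput: Q = 27.3 kg/h = 27.3/3600 = 0.00758333 kg/s
t_res = M / Q_s = 8.86 / 0.00758333 = 1168.35 s

value=1168. s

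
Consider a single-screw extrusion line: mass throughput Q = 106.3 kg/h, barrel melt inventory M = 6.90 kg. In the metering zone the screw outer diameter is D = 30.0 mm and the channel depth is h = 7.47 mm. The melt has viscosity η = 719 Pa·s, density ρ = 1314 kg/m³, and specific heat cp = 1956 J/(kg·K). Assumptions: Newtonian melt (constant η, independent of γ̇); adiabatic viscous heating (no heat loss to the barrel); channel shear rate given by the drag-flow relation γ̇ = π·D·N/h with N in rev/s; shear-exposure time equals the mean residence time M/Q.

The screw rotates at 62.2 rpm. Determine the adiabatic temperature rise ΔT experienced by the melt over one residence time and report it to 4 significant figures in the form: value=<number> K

Q_s = Q / 3600 = 106.3 / 3600 = 0.0295278 kg/s
Mean residence time: t_res = M/Q_s = 6.90 kg / 0.0295278 kg/s = 233.678 s
Convert to SI: D = 0.03 m, h = 0.00747 m, N = 62.2/60 = 1.03667 rev/s
γ̇ = π D N / h = (π)(0.03)(1.03667) / 0.00747 = 13.0795 s⁻¹
Adiabatic rise: ΔT = η γ̇² t_res / (ρ cp) = 719·(13.0795)²·233.678 / (1314·1956) = 11.1831 K

value=11.18 K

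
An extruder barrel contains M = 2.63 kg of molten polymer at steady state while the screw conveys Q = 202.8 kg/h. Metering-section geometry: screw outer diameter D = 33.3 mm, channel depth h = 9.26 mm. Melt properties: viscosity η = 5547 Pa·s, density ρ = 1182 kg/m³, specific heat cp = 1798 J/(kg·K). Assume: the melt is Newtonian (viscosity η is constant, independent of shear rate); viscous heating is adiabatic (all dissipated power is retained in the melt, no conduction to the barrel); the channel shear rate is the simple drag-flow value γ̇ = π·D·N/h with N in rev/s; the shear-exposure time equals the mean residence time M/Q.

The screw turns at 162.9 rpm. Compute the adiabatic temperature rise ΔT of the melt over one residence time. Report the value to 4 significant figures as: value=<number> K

Q_s = Q / 3600 = 202.8 / 3600 = 0.0563333 kg/s
t_res = M / Q_s = 2.63 / 0.0563333 = 46.6864 s
Convert to SI: D = 0.0333 m, h = 0.00926 m, N = 162.9/60 = 2.715 rev/s
γ̇ = π D N / h = (π)(0.0333)(2.715) / 0.00926 = 30.6728 s⁻¹
Adiabatic rise: ΔT = η γ̇² t_res / (ρ cp) = 5547·(30.6728)²·46.6864 / (1182·1798) = 114.643 K

value=114.6 K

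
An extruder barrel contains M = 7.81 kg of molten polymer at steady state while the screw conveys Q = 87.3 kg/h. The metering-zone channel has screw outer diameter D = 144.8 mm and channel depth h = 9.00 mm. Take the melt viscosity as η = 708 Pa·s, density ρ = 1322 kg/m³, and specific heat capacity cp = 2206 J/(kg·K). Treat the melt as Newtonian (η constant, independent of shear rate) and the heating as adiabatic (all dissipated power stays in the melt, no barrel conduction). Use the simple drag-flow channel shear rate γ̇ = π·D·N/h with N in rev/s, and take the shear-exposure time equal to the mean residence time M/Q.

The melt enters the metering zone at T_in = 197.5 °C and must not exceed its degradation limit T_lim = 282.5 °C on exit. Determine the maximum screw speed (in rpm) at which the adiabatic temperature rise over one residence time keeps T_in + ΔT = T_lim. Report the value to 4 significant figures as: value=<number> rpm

value=39.14 rpm

Q_s = Q / 3600 = 87.3 / 3600 = 0.02425 kg/s
t_res = M / Q_s = 7.81 ÷ 0.02425 = 322.062 s
Convert to metres: D = 0.1448 m, h = 0.009 m
Allowable rise: ΔT_a = T_lim − T_in = 282.5 − 197.5 = 85 K
γ̇_max² = ΔT_a·ρ·cp/(η·t_res) = 85·1322·2206/(708·322.062) = 1087.13 s⁻²
γ̇_max = √1087.13 = 32.9717 s⁻¹
N_max = γ̇_max h / (πD) = 32.9717·0.009/(π·0.1448) = 0.652328 rev/s → ×60 = 39.1397 rpm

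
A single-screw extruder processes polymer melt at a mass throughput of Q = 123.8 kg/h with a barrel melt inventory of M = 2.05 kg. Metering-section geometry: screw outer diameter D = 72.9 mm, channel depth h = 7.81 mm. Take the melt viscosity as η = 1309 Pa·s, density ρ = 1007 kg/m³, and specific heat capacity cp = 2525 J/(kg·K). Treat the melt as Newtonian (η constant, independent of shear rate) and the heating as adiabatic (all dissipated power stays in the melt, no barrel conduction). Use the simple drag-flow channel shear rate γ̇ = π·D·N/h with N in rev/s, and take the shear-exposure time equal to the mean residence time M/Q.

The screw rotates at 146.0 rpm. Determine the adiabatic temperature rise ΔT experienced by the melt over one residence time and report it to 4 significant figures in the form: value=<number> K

value=156.3 K

Throughput in SI: Q_s = 123.8 kg/h ÷ 3600 s/h = 0.0343889 kg/s
Mean residence time: t_res = M/Q_s = 2.05 kg / 0.0343889 kg/s = 59.6123 s
Convert to SI: D = 0.0729 m, h = 0.00781 m, N = 146.0/60 = 2.43333 rev/s
γ̇ = π·D·N / h = π · 0.0729 · 2.43333 / 0.00781 = 71.3556 s⁻¹
ΔT = η·γ̇²·t_res/(ρ·cp) = [1309 × 71.3556² × 59.6123] / [1007 × 2525] = 156.257 K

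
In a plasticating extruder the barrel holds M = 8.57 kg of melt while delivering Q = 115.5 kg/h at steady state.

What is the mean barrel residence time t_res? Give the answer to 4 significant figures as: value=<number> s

Convert throughput: Q = 115.5 kg/h = 115.5/3600 = 0.0320833 kg/s
t_res = M / Q_s = 8.57 ÷ 0.0320833 = 267.117 s

value=267.1 s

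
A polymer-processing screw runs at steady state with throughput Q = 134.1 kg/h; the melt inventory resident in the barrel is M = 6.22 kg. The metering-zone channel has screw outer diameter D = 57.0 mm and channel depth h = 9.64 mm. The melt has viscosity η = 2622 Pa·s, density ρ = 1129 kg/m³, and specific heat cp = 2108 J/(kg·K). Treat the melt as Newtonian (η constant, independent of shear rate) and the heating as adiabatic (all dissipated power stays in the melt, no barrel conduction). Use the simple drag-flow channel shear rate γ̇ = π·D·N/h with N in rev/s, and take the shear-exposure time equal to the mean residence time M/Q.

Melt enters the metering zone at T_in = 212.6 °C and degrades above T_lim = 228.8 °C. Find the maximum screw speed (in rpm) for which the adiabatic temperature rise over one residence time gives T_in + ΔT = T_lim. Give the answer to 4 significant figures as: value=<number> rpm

value=30.31 rpm

Q_s = Q / 3600 = 134.1 / 3600 = 0.03725 kg/s
Mean residence time: t_res = M/Q_s = 6.22 kg / 0.03725 kg/s = 166.98 s
Convert to metres: D = 0.057 m, h = 0.00964 m
ΔT_a = T_lim − T_in = 228.8 °C − 212.6 °C = 16.2 K
γ̇_max² = ΔT_a·ρ·cp/(η·t_res) = 16.2·1129·2108/(2622·166.98) = 88.0608 s⁻²
Take the square root: γ̇_max = √(88.0608) = 9.38407 s⁻¹
N_max = γ̇_max h / (πD) = 9.38407·0.00964/(π·0.057) = 0.505177 rev/s → ×60 = 30.3106 rpm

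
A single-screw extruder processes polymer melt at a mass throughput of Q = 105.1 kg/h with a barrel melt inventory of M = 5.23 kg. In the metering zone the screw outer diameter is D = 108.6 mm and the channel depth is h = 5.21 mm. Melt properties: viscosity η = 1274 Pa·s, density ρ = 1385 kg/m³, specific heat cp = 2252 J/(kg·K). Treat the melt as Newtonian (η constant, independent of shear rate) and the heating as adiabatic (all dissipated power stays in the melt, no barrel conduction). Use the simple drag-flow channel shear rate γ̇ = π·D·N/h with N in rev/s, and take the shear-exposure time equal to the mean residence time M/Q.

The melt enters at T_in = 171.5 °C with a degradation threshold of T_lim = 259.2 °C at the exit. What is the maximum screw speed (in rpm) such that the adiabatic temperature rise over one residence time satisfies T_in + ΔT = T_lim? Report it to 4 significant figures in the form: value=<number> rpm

Throughput in SI: Q_s = 105.1 kg/h ÷ 3600 s/h = 0.0291944 kg/s
t_res = M / Q_s = 5.23 / 0.0291944 = 179.144 s
Geometry in SI: D = 108.6 mm → 0.1086 m, h = 5.21 mm → 0.00521 m
ΔT_a = T_lim − T_in = 259.2 − 171.5 = 87.7 K
γ̇_max² = ΔT_a·ρ·cp / (η·t_res) = [87.7 × 1385 × 2252] / [1274 × 179.144] = 1198.52 s⁻²
γ̇_max = sqrt(1198.52) = 34.6197 s⁻¹
N_max = γ̇_max·h / (π·D) = 34.6197 · 0.00521 / (π · 0.1086) = 0.528666 rev/s = 31.72 rpm

value=31.72 rpm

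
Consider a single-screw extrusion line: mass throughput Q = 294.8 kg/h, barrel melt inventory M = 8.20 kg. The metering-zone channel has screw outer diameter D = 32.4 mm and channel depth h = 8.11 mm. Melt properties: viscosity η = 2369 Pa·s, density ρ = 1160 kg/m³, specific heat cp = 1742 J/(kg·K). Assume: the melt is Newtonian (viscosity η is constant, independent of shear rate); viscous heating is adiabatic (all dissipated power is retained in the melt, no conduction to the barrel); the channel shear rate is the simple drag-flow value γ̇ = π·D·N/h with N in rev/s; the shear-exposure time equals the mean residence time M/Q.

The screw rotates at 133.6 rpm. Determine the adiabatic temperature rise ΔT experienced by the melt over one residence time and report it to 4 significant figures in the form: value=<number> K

value=91.69 K

Q_s = Q / 3600 = 294.8 / 3600 = 0.0818889 kg/s
t_res = M / Q_s = 8.20 / 0.0818889 = 100.136 s
Convert to SI: D = 0.0324 m, h = 0.00811 m, N = 133.6/60 = 2.22667 rev/s
γ̇ = π D N / h = (π)(0.0324)(2.22667) / 0.00811 = 27.9466 s⁻¹
ΔT = η·γ̇²·t_res / (ρ·cp) = 2369 · (27.9466)² · 100.136 / (1160 · 1742) = 91.6867 K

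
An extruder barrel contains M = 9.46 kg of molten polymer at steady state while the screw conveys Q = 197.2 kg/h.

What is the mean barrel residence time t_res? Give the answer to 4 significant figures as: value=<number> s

value=172.7 s

Convert throughput: Q = 197.2 kg/h = 197.2/3600 = 0.0547778 kg/s
t_res = M / Q_s = 9.46 / 0.0547778 = 172.698 s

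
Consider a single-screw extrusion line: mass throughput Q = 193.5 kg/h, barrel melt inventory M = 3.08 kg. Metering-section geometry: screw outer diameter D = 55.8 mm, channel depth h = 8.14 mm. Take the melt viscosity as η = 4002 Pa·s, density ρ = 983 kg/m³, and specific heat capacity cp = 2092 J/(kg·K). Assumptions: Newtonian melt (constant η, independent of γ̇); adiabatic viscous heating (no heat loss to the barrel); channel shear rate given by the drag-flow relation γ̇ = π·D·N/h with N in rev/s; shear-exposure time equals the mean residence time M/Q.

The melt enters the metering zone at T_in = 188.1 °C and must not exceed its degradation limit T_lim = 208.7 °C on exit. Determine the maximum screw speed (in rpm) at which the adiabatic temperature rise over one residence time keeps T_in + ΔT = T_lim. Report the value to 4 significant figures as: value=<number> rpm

value=37.87 rpm

Q_s = Q / 3600 = 193.5 / 3600 = 0.05375 kg/s
t_res = M / Q_s = 3.08 / 0.05375 = 57.3023 s
Geometry in SI: D = 55.8 mm → 0.0558 m, h = 8.14 mm → 0.00814 m
ΔT_a = T_lim − T_in = 208.7 − 188.1 = 20.6 K
Invert ΔT = ηγ̇²t_res/(ρcp) for γ̇: γ̇_max² = ΔT_a ρ cp / (η t_res) = 20.6·983·2092 / (4002·57.3023) = 184.728 s⁻²
γ̇_max = √184.728 = 13.5915 s⁻¹
Solve γ̇ = πDN/h for N: N_max = γ̇_max·h/(π·D) = 13.5915 × 0.00814 / (π × 0.0558) = 0.631113 rev/s = 37.8668 rpm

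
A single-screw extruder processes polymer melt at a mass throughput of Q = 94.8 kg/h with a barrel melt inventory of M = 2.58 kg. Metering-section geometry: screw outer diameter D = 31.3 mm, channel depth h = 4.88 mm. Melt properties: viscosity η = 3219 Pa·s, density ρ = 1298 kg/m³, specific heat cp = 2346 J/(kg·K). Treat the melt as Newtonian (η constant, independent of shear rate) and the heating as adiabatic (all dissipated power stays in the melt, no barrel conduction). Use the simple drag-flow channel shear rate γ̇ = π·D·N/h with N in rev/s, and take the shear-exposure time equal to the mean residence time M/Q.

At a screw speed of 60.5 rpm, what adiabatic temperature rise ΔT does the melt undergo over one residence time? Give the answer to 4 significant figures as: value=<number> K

value=42.76 K

Throughput in SI: Q_s = 94.8 kg/h ÷ 3600 s/h = 0.0263333 kg/s
Mean residence time: t_res = M/Q_s = 2.58 kg / 0.0263333 kg/s = 97.9747 s
D = 31.3 mm = 0.0313 m;  h = 4.88 mm = 0.00488 m;  N = 60.5 rpm / 60 = 1.00833 rev/s
γ̇ = π·D·N / h = π · 0.0313 · 1.00833 / 0.00488 = 20.3179 s⁻¹
Adiabatic rise: ΔT = η γ̇² t_res / (ρ cp) = 3219·(20.3179)²·97.9747 / (1298·2346) = 42.7552 K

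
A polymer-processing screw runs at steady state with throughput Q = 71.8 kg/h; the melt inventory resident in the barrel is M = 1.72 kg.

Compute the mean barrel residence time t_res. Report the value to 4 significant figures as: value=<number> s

Convert throughput: Q = 71.8 kg/h = 71.8/3600 = 0.0199444 kg/s
Mean residence time: t_res = M/Q_s = 1.72 kg / 0.0199444 kg/s = 86.2396 s

value=86.24 s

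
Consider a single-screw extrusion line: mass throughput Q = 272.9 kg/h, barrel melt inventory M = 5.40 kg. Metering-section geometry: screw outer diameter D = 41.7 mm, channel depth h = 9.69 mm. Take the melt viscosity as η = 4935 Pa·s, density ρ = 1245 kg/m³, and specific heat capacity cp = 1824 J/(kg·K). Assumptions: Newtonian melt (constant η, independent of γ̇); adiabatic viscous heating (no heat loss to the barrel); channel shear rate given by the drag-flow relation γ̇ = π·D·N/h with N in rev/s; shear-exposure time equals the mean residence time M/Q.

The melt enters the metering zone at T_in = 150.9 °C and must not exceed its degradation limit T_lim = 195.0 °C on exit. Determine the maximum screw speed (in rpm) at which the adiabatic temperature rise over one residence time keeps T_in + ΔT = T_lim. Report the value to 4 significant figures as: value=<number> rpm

Throughput in SI: Q_s = 272.9 kg/h ÷ 3600 s/h = 0.0758056 kg/s
Mean residence time: t_res = M/Q_s = 5.40 kg / 0.0758056 kg/s = 71.2349 s
Convert to metres: D = 0.0417 m, h = 0.00969 m
ΔT_a = T_lim − T_in = 195.0 − 150.9 = 44.1 K
γ̇_max² = ΔT_a·ρ·cp/(η·t_res) = 44.1·1245·1824/(4935·71.2349) = 284.874 s⁻²
γ̇_max = sqrt(284.874) = 16.8782 s⁻¹
Solve γ̇ = πDN/h for N: N_max = γ̇_max·h/(π·D) = 16.8782 × 0.00969 / (π × 0.0417) = 1.24843 rev/s = 74.9058 rpm

value=74.91 rpm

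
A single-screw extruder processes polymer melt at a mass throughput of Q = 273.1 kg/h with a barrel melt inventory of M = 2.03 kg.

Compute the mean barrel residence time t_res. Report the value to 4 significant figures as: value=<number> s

value=26.76 s

Q_s = Q / 3600 = 273.1 / 3600 = 0.0758611 kg/s
t_res = M / Q_s = 2.03 / 0.0758611 = 26.7594 s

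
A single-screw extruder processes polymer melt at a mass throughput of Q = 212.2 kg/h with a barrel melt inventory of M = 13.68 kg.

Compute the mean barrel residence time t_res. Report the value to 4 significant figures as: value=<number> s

value=232.1 s

Convert throughput: Q = 212.2 kg/h = 212.2/3600 = 0.0589444 kg/s
t_res = M / Q_s = 13.68 / 0.0589444 = 232.083 s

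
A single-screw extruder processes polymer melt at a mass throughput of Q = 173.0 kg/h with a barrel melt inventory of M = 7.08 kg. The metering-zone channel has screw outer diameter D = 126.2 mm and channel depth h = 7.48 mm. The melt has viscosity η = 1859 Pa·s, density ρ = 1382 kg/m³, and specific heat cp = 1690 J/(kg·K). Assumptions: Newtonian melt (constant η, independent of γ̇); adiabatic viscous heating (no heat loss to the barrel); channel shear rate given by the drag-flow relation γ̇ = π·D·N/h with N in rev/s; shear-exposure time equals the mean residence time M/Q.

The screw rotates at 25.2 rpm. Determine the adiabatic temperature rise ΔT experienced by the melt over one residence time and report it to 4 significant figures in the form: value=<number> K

Convert throughput: Q = 173.0 kg/h = 173.0/3600 = 0.0480556 kg/s
Mean residence time: t_res = M/Q_s = 7.08 kg / 0.0480556 kg/s = 147.329 s
Geometry in metres: D = 126.2 mm → 0.1262 m, h = 7.48 mm → 0.00748 m; screw speed N = 25.2 rpm = 0.42 rev/s
γ̇ = π·D·N / h = π · 0.1262 · 0.42 / 0.00748 = 22.2616 s⁻¹
Adiabatic rise: ΔT = η γ̇² t_res / (ρ cp) = 1859·(22.2616)²·147.329 / (1382·1690) = 58.115 K

value=58.11 K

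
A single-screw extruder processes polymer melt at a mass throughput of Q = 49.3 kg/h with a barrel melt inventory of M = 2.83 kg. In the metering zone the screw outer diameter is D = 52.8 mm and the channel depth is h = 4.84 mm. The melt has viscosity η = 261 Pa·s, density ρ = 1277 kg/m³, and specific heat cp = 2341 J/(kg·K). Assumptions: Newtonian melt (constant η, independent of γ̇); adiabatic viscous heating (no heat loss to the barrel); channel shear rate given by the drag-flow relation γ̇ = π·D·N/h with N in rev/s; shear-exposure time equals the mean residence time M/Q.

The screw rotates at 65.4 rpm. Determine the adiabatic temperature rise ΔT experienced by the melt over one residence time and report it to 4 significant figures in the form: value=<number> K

value=25.18 K

Throughput in SI: Q_s = 49.3 kg/h ÷ 3600 s/h = 0.0136944 kg/s
t_res = M / Q_s = 2.83 ÷ 0.0136944 = 206.653 s
D = 52.8 mm = 0.0528 m;  h = 4.84 mm = 0.00484 m;  N = 65.4 rpm / 60 = 1.09 rev/s
Shear rate: γ̇ = πDN/h = π·0.0528·1.09/0.00484 = 37.3564 s⁻¹
Adiabatic rise: ΔT = η γ̇² t_res / (ρ cp) = 261·(37.3564)²·206.653 / (1277·2341) = 25.1779 K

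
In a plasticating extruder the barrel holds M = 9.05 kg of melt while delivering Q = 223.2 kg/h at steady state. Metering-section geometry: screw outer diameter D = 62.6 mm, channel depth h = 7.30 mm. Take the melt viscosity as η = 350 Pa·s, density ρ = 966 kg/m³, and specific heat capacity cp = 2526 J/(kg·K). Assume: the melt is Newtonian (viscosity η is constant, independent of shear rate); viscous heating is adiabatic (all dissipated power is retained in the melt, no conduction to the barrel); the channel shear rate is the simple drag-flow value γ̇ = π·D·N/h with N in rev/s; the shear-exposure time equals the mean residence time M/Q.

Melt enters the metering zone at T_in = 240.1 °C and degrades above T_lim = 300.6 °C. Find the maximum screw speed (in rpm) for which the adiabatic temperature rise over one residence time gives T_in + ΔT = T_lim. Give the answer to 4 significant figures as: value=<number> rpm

value=119.7 rpm

Q_s = Q / 3600 = 223.2 / 3600 = 0.062 kg/s
t_res = M / Q_s = 9.05 ÷ 0.062 = 145.968 s
D = 62.6 mm = 0.0626 m;  h = 7.30 mm = 0.0073 m
ΔT_a = T_lim − T_in = 300.6 − 240.1 = 60.5 K
γ̇_max² = ΔT_a·ρ·cp / (η·t_res) = [60.5 × 966 × 2526] / [350 × 145.968] = 2889.62 s⁻²
γ̇_max = √2889.62 = 53.7552 s⁻¹
N_max = γ̇_max·h / (π·D) = 53.7552 · 0.0073 / (π · 0.0626) = 1.99535 rev/s = 119.721 rpm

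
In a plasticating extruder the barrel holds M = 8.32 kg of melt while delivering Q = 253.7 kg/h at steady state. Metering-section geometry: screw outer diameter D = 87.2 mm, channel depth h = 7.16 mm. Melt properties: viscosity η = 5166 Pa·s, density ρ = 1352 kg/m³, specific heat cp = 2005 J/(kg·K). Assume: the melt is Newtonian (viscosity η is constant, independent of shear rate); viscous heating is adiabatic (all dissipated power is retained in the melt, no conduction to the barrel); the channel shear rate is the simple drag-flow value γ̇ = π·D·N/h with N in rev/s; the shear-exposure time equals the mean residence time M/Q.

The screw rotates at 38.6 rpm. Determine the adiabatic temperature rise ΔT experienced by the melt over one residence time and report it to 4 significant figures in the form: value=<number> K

Convert throughput: Q = 253.7 kg/h = 253.7/3600 = 0.0704722 kg/s
t_res = M / Q_s = 8.32 ÷ 0.0704722 = 118.061 s
D = 87.2 mm = 0.0872 m;  h = 7.16 mm = 0.00716 m;  N = 38.6 rpm / 60 = 0.643333 rev/s
γ̇ = π D N / h = (π)(0.0872)(0.643333) / 0.00716 = 24.6144 s⁻¹
ΔT = η·γ̇²·t_res/(ρ·cp) = [5166 × 24.6144² × 118.061] / [1352 × 2005] = 136.316 K

value=136.3 K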